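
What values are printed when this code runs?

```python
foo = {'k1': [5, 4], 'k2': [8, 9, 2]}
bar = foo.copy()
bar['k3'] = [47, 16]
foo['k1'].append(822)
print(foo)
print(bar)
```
{'k1': [5, 4, 822], 'k2': [8, 9, 2]}
{'k1': [5, 4, 822], 'k2': [8, 9, 2], 'k3': [47, 16]}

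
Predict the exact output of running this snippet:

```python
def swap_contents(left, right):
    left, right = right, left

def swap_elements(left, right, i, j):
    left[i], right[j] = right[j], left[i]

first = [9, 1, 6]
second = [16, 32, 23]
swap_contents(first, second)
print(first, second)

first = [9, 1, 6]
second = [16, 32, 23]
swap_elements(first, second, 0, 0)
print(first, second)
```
[9, 1, 6] [16, 32, 23]
[16, 1, 6] [9, 32, 23]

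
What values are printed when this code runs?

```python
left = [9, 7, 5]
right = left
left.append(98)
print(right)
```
[9, 7, 5, 98]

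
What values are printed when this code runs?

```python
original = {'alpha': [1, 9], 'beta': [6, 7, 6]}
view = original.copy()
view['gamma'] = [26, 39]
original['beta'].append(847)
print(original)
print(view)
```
{'alpha': [1, 9], 'beta': [6, 7, 6, 847]}
{'alpha': [1, 9], 'beta': [6, 7, 6, 847], 'gamma': [26, 39]}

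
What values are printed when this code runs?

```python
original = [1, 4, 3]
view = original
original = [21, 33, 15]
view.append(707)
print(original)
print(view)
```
[21, 33, 15]
[1, 4, 3, 707]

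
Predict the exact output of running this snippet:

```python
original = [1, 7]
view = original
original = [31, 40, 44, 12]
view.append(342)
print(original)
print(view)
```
[31, 40, 44, 12]
[1, 7, 342]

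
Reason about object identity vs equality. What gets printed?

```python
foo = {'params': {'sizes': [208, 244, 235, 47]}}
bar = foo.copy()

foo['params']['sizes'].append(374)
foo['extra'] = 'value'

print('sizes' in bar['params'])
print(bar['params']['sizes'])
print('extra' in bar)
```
True
[208, 244, 235, 47, 374]
False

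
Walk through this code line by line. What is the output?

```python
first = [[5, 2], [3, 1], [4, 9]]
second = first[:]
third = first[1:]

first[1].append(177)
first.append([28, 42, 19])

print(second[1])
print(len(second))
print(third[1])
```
[3, 1, 177]
3
[4, 9]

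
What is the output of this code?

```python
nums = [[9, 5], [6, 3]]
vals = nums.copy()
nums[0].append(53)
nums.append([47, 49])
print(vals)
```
[[9, 5, 53], [6, 3]]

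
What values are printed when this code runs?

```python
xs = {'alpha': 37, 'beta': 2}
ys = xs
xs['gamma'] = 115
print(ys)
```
{'alpha': 37, 'beta': 2, 'gamma': 115}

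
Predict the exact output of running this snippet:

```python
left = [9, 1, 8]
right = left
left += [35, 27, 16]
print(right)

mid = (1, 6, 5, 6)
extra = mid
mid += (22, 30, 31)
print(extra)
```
[9, 1, 8, 35, 27, 16]
(1, 6, 5, 6)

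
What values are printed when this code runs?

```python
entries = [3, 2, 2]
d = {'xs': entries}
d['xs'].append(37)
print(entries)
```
[3, 2, 2, 37]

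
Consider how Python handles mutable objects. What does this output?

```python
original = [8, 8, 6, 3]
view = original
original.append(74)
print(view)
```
[8, 8, 6, 3, 74]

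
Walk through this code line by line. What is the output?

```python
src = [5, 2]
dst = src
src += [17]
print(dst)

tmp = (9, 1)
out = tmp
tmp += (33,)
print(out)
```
[5, 2, 17]
(9, 1)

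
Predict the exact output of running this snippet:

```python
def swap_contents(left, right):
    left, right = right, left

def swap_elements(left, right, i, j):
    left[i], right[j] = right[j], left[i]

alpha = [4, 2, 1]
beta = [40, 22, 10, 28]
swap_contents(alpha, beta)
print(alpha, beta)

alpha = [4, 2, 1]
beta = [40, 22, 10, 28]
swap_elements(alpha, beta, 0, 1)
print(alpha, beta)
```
[4, 2, 1] [40, 22, 10, 28]
[22, 2, 1] [40, 4, 10, 28]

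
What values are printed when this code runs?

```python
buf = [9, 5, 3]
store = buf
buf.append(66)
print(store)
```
[9, 5, 3, 66]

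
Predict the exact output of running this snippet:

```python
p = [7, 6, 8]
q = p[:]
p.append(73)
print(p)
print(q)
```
[7, 6, 8, 73]
[7, 6, 8]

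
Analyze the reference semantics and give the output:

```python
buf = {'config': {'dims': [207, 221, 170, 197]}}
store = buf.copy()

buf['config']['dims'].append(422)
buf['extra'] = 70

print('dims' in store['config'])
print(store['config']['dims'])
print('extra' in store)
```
True
[207, 221, 170, 197, 422]
False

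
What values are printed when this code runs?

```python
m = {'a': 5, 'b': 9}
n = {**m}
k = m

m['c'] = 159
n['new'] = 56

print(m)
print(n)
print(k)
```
{'a': 5, 'b': 9, 'c': 159}
{'a': 5, 'b': 9, 'new': 56}
{'a': 5, 'b': 9, 'c': 159}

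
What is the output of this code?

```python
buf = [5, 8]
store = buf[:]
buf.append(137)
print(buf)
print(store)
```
[5, 8, 137]
[5, 8]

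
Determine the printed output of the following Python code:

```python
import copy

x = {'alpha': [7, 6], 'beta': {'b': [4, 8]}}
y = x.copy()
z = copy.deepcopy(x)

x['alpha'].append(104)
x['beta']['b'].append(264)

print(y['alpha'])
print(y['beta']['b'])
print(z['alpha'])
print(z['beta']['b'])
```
[7, 6, 104]
[4, 8, 264]
[7, 6]
[4, 8]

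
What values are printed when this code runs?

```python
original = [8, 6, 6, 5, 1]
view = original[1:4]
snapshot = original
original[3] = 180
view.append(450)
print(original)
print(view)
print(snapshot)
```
[8, 6, 6, 180, 1]
[6, 6, 5, 450]
[8, 6, 6, 180, 1]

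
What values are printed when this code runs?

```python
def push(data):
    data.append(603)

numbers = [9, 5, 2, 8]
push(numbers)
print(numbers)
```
[9, 5, 2, 8, 603]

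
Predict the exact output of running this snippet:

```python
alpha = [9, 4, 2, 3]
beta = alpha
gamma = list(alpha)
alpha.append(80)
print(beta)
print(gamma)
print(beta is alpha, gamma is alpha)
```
[9, 4, 2, 3, 80]
[9, 4, 2, 3]
True False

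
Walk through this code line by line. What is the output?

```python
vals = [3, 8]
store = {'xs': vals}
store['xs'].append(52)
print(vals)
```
[3, 8, 52]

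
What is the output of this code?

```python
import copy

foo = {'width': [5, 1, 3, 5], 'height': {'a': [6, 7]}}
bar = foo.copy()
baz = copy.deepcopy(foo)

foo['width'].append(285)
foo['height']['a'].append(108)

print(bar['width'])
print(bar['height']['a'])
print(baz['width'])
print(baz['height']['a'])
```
[5, 1, 3, 5, 285]
[6, 7, 108]
[5, 1, 3, 5]
[6, 7]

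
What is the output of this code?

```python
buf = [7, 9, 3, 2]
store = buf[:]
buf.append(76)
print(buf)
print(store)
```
[7, 9, 3, 2, 76]
[7, 9, 3, 2]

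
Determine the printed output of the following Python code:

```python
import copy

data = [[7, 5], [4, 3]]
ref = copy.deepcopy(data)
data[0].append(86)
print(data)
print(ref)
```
[[7, 5, 86], [4, 3]]
[[7, 5], [4, 3]]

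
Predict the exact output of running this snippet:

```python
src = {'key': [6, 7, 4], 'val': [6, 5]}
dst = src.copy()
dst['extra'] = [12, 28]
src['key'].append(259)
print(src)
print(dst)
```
{'key': [6, 7, 4, 259], 'val': [6, 5]}
{'key': [6, 7, 4, 259], 'val': [6, 5], 'extra': [12, 28]}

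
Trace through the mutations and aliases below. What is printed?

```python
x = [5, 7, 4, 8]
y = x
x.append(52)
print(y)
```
[5, 7, 4, 8, 52]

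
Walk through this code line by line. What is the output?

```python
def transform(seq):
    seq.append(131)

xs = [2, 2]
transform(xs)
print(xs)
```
[2, 2, 131]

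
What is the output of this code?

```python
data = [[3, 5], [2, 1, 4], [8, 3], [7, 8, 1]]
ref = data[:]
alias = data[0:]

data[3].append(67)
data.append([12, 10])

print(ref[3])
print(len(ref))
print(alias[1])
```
[7, 8, 1, 67]
4
[2, 1, 4]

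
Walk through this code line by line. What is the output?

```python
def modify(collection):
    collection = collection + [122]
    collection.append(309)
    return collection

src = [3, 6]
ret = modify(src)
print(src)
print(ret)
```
[3, 6]
[3, 6, 122, 309]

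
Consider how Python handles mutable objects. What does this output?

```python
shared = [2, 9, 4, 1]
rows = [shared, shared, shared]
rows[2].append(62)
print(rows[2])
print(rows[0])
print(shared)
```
[2, 9, 4, 1, 62]
[2, 9, 4, 1, 62]
[2, 9, 4, 1, 62]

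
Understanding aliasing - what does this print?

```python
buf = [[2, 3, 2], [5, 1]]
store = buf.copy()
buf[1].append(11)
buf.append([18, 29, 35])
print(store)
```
[[2, 3, 2], [5, 1, 11]]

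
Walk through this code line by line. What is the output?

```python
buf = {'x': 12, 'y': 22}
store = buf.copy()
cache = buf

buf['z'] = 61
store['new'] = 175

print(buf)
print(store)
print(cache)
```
{'x': 12, 'y': 22, 'z': 61}
{'x': 12, 'y': 22, 'new': 175}
{'x': 12, 'y': 22, 'z': 61}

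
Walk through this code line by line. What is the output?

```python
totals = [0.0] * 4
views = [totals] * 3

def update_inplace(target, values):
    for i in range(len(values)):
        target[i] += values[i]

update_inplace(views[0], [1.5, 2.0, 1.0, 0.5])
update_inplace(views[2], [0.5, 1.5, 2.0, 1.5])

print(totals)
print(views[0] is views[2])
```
[2.0, 3.5, 3.0, 2.0]
True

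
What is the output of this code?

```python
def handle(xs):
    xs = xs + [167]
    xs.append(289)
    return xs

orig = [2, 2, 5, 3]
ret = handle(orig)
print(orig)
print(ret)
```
[2, 2, 5, 3]
[2, 2, 5, 3, 167, 289]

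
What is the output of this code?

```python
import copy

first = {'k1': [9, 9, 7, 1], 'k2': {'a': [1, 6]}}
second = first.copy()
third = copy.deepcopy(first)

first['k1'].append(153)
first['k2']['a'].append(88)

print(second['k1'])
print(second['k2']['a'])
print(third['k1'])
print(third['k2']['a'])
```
[9, 9, 7, 1, 153]
[1, 6, 88]
[9, 9, 7, 1]
[1, 6]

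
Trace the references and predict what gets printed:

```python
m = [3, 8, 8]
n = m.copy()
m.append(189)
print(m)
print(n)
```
[3, 8, 8, 189]
[3, 8, 8]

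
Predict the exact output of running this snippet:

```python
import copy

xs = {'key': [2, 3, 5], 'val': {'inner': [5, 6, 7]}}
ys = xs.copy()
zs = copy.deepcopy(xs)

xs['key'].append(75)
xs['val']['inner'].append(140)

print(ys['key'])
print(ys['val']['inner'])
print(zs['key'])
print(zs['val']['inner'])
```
[2, 3, 5, 75]
[5, 6, 7, 140]
[2, 3, 5]
[5, 6, 7]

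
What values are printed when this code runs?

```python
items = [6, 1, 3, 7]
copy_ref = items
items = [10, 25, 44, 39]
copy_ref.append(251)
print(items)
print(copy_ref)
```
[10, 25, 44, 39]
[6, 1, 3, 7, 251]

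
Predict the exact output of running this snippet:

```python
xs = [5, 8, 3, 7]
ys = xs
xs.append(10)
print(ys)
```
[5, 8, 3, 7, 10]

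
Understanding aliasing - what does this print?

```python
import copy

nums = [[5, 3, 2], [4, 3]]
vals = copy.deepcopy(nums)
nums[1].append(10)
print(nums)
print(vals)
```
[[5, 3, 2], [4, 3, 10]]
[[5, 3, 2], [4, 3]]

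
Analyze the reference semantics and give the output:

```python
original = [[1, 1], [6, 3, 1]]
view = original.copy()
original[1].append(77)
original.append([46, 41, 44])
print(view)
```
[[1, 1], [6, 3, 1, 77]]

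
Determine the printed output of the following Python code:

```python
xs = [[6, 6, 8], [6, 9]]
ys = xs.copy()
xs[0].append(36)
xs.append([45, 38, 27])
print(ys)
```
[[6, 6, 8, 36], [6, 9]]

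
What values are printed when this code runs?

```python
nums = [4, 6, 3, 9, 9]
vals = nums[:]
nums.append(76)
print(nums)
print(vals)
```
[4, 6, 3, 9, 9, 76]
[4, 6, 3, 9, 9]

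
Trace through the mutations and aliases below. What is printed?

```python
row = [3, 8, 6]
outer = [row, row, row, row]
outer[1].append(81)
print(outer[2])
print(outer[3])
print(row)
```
[3, 8, 6, 81]
[3, 8, 6, 81]
[3, 8, 6, 81]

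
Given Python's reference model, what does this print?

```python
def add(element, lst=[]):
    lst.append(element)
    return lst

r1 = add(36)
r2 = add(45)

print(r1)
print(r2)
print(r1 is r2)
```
[36, 45]
[36, 45]
True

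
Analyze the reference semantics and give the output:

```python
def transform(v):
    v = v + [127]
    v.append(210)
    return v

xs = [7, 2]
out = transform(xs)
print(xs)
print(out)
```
[7, 2]
[7, 2, 127, 210]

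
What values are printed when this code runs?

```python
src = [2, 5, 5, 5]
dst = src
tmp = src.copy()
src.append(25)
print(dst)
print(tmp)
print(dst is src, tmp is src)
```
[2, 5, 5, 5, 25]
[2, 5, 5, 5]
True False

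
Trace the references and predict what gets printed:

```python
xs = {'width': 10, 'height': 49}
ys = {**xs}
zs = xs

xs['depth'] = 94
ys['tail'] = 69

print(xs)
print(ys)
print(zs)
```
{'width': 10, 'height': 49, 'depth': 94}
{'width': 10, 'height': 49, 'tail': 69}
{'width': 10, 'height': 49, 'depth': 94}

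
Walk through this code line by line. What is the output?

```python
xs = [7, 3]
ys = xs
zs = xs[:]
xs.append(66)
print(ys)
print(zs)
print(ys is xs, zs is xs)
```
[7, 3, 66]
[7, 3]
True False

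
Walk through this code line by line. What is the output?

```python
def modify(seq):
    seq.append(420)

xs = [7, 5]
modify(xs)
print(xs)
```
[7, 5, 420]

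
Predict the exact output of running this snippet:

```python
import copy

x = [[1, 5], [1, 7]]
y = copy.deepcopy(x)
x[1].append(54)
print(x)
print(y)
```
[[1, 5], [1, 7, 54]]
[[1, 5], [1, 7]]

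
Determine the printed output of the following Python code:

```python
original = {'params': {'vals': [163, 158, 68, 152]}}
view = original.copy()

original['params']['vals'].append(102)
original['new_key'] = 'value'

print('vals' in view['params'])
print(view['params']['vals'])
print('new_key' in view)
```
True
[163, 158, 68, 152, 102]
False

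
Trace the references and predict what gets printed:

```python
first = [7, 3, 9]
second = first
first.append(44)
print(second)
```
[7, 3, 9, 44]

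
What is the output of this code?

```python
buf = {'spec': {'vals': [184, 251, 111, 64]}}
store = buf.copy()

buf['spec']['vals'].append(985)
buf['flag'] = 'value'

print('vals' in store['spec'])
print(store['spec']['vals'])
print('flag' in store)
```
True
[184, 251, 111, 64, 985]
False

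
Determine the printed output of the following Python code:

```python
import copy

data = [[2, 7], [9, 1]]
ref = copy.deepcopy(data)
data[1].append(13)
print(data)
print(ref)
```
[[2, 7], [9, 1, 13]]
[[2, 7], [9, 1]]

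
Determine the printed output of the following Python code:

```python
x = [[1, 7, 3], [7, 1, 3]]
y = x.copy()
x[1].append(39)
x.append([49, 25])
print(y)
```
[[1, 7, 3], [7, 1, 3, 39]]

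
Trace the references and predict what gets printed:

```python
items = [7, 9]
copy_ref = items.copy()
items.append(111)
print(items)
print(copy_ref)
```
[7, 9, 111]
[7, 9]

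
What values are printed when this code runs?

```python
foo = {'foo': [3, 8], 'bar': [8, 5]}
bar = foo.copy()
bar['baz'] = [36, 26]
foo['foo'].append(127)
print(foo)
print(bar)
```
{'foo': [3, 8, 127], 'bar': [8, 5]}
{'foo': [3, 8, 127], 'bar': [8, 5], 'baz': [36, 26]}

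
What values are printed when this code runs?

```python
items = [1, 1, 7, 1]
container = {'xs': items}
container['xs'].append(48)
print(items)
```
[1, 1, 7, 1, 48]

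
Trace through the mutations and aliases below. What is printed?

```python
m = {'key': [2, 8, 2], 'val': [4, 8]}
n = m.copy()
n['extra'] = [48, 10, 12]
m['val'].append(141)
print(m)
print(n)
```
{'key': [2, 8, 2], 'val': [4, 8, 141]}
{'key': [2, 8, 2], 'val': [4, 8, 141], 'extra': [48, 10, 12]}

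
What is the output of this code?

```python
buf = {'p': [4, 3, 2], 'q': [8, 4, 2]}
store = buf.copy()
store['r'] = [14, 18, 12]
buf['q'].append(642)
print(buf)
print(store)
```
{'p': [4, 3, 2], 'q': [8, 4, 2, 642]}
{'p': [4, 3, 2], 'q': [8, 4, 2, 642], 'r': [14, 18, 12]}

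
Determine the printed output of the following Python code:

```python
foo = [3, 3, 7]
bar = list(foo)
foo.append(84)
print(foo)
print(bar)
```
[3, 3, 7, 84]
[3, 3, 7]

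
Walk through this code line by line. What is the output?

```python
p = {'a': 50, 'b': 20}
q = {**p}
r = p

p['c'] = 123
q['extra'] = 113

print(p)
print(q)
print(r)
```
{'a': 50, 'b': 20, 'c': 123}
{'a': 50, 'b': 20, 'extra': 113}
{'a': 50, 'b': 20, 'c': 123}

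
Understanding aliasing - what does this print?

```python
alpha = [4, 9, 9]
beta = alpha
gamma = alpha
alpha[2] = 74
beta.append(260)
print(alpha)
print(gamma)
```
[4, 9, 74, 260]
[4, 9, 74, 260]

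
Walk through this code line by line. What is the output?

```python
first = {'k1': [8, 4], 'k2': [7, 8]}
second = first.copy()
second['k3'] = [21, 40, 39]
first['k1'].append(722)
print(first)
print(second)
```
{'k1': [8, 4, 722], 'k2': [7, 8]}
{'k1': [8, 4, 722], 'k2': [7, 8], 'k3': [21, 40, 39]}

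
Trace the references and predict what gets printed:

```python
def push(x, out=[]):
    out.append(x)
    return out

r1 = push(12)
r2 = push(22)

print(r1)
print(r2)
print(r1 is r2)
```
[12, 22]
[12, 22]
True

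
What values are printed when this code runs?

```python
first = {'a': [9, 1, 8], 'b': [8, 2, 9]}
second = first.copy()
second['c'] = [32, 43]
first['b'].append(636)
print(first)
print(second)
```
{'a': [9, 1, 8], 'b': [8, 2, 9, 636]}
{'a': [9, 1, 8], 'b': [8, 2, 9, 636], 'c': [32, 43]}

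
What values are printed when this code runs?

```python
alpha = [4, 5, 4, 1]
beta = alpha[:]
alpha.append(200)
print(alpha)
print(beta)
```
[4, 5, 4, 1, 200]
[4, 5, 4, 1]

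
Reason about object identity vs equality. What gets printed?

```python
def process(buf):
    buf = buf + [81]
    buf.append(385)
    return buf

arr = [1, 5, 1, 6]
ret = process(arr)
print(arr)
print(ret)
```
[1, 5, 1, 6]
[1, 5, 1, 6, 81, 385]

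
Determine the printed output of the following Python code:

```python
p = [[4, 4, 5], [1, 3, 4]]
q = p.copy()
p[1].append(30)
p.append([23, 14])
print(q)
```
[[4, 4, 5], [1, 3, 4, 30]]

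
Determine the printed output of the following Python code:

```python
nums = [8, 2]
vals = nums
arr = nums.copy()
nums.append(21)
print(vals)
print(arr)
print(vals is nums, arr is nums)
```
[8, 2, 21]
[8, 2]
True False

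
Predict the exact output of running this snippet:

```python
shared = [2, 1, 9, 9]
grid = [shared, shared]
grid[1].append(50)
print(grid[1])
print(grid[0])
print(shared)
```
[2, 1, 9, 9, 50]
[2, 1, 9, 9, 50]
[2, 1, 9, 9, 50]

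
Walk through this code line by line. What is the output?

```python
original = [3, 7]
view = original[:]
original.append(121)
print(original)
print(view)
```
[3, 7, 121]
[3, 7]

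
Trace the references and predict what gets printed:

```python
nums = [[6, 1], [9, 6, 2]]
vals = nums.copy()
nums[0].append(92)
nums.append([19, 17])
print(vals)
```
[[6, 1, 92], [9, 6, 2]]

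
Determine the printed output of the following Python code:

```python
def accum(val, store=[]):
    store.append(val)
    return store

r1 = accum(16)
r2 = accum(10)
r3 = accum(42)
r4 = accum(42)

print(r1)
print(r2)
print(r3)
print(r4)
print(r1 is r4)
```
[16, 10, 42, 42]
[16, 10, 42, 42]
[16, 10, 42, 42]
[16, 10, 42, 42]
True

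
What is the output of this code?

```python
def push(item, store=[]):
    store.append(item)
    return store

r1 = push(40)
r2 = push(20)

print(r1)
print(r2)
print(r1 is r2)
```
[40, 20]
[40, 20]
True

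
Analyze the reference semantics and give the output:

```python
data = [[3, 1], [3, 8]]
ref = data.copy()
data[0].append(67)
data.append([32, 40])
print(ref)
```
[[3, 1, 67], [3, 8]]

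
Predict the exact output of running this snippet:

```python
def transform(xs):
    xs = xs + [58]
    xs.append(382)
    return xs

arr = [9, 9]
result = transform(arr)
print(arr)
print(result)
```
[9, 9]
[9, 9, 58, 382]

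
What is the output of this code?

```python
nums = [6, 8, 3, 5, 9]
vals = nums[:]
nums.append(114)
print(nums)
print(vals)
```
[6, 8, 3, 5, 9, 114]
[6, 8, 3, 5, 9]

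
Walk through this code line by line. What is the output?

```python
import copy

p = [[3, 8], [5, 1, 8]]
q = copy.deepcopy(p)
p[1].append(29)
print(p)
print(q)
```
[[3, 8], [5, 1, 8, 29]]
[[3, 8], [5, 1, 8]]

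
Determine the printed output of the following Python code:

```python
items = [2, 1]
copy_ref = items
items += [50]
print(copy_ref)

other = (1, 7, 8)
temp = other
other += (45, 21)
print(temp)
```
[2, 1, 50]
(1, 7, 8)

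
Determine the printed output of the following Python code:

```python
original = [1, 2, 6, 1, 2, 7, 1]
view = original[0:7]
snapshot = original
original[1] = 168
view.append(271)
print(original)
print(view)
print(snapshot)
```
[1, 168, 6, 1, 2, 7, 1]
[1, 2, 6, 1, 2, 7, 1, 271]
[1, 168, 6, 1, 2, 7, 1]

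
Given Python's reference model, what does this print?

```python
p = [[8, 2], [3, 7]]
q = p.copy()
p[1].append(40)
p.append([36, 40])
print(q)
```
[[8, 2], [3, 7, 40]]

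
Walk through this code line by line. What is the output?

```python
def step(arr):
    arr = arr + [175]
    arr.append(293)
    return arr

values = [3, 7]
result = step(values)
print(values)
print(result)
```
[3, 7]
[3, 7, 175, 293]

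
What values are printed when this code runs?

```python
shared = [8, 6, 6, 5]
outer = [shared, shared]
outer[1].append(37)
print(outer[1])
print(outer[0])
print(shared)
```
[8, 6, 6, 5, 37]
[8, 6, 6, 5, 37]
[8, 6, 6, 5, 37]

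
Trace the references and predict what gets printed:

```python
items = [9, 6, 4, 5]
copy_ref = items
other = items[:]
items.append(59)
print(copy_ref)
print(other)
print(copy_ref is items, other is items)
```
[9, 6, 4, 5, 59]
[9, 6, 4, 5]
True False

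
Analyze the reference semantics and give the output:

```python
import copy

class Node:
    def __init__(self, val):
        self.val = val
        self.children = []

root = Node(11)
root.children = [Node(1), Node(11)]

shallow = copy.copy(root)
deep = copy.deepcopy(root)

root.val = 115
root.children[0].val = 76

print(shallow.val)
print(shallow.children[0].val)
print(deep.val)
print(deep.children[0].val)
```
11
76
11
1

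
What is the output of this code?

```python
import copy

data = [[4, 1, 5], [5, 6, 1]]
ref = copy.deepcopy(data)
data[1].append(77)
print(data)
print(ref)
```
[[4, 1, 5], [5, 6, 1, 77]]
[[4, 1, 5], [5, 6, 1]]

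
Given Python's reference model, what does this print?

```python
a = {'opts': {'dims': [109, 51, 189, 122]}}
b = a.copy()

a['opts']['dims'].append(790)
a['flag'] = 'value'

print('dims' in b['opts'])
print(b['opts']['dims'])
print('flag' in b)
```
True
[109, 51, 189, 122, 790]
False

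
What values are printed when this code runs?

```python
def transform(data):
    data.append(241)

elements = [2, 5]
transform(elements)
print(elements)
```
[2, 5, 241]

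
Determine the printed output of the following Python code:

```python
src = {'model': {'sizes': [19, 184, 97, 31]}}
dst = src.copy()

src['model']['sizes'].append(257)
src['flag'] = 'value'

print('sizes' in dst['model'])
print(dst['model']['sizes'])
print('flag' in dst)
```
True
[19, 184, 97, 31, 257]
False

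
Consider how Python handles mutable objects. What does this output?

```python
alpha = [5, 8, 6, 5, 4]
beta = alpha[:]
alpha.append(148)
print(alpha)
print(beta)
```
[5, 8, 6, 5, 4, 148]
[5, 8, 6, 5, 4]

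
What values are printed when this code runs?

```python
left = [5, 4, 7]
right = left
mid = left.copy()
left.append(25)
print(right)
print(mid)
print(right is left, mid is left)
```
[5, 4, 7, 25]
[5, 4, 7]
True False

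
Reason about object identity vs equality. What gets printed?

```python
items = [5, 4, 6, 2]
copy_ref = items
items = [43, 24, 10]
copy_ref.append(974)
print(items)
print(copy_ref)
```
[43, 24, 10]
[5, 4, 6, 2, 974]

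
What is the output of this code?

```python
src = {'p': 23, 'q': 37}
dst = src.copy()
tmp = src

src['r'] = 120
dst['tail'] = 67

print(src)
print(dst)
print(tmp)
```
{'p': 23, 'q': 37, 'r': 120}
{'p': 23, 'q': 37, 'tail': 67}
{'p': 23, 'q': 37, 'r': 120}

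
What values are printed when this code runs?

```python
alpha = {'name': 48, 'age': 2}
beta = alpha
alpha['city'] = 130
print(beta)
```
{'name': 48, 'age': 2, 'city': 130}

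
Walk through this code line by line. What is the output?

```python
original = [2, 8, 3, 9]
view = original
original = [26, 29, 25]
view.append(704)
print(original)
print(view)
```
[26, 29, 25]
[2, 8, 3, 9, 704]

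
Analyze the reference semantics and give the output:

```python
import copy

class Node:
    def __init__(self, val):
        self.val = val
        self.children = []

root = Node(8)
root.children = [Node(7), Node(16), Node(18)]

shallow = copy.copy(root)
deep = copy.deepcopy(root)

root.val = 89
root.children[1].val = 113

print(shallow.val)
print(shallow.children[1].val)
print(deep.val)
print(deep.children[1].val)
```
8
113
8
16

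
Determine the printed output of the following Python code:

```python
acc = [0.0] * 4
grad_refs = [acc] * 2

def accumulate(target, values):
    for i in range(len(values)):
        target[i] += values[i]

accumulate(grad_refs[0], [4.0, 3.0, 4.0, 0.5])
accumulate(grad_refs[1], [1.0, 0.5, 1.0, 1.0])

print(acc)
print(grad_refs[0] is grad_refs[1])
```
[5.0, 3.5, 5.0, 1.5]
True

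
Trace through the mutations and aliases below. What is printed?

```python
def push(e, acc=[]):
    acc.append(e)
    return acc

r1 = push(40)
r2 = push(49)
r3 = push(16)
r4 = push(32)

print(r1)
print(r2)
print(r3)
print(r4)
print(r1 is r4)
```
[40, 49, 16, 32]
[40, 49, 16, 32]
[40, 49, 16, 32]
[40, 49, 16, 32]
True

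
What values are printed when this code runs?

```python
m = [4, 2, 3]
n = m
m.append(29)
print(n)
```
[4, 2, 3, 29]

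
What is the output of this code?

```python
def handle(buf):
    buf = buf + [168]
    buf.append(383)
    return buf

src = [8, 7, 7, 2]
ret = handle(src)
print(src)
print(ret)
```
[8, 7, 7, 2]
[8, 7, 7, 2, 168, 383]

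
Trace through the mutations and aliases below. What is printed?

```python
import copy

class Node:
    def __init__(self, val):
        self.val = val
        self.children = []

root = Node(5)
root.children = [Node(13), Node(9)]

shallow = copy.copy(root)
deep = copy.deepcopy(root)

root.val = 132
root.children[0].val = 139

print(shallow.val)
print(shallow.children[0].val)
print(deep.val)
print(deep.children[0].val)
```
5
139
5
13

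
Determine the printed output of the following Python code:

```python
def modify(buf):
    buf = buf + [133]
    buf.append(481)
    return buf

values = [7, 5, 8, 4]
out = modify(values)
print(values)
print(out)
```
[7, 5, 8, 4]
[7, 5, 8, 4, 133, 481]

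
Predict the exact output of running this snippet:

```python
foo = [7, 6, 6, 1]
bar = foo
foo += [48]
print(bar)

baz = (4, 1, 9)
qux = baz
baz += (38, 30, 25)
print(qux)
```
[7, 6, 6, 1, 48]
(4, 1, 9)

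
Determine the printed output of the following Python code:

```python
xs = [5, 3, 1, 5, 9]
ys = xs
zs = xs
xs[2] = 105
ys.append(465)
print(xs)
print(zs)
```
[5, 3, 105, 5, 9, 465]
[5, 3, 105, 5, 9, 465]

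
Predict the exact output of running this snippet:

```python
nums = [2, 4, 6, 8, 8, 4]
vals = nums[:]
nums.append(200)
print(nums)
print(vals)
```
[2, 4, 6, 8, 8, 4, 200]
[2, 4, 6, 8, 8, 4]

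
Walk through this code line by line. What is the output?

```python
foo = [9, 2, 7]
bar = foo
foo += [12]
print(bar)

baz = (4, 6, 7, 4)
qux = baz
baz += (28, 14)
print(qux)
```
[9, 2, 7, 12]
(4, 6, 7, 4)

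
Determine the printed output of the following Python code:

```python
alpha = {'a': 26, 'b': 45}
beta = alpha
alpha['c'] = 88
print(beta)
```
{'a': 26, 'b': 45, 'c': 88}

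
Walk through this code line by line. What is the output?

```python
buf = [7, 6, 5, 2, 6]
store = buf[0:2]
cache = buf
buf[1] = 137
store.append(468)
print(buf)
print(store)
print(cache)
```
[7, 137, 5, 2, 6]
[7, 6, 468]
[7, 137, 5, 2, 6]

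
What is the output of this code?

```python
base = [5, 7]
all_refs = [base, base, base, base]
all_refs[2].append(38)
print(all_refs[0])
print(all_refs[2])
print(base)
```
[5, 7, 38]
[5, 7, 38]
[5, 7, 38]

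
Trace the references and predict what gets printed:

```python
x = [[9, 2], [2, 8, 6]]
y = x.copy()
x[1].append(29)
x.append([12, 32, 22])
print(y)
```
[[9, 2], [2, 8, 6, 29]]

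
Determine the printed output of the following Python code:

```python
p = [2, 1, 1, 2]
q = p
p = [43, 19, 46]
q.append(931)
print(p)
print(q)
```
[43, 19, 46]
[2, 1, 1, 2, 931]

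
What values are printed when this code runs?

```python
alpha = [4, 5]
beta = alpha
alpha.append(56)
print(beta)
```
[4, 5, 56]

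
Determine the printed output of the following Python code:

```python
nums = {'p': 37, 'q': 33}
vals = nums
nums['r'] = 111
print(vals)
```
{'p': 37, 'q': 33, 'r': 111}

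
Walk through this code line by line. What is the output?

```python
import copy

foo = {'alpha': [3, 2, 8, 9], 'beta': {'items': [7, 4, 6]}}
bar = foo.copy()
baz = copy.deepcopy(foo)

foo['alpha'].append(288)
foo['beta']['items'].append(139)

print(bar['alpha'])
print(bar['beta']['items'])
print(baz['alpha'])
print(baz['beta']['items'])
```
[3, 2, 8, 9, 288]
[7, 4, 6, 139]
[3, 2, 8, 9]
[7, 4, 6]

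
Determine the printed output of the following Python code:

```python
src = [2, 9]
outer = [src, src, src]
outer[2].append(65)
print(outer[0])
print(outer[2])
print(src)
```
[2, 9, 65]
[2, 9, 65]
[2, 9, 65]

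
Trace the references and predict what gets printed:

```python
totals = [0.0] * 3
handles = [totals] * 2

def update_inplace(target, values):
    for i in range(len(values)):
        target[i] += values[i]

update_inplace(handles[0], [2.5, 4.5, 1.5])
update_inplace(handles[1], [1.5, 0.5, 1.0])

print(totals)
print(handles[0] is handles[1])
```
[4.0, 5.0, 2.5]
True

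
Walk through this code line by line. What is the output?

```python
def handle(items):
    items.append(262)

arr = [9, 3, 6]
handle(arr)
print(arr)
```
[9, 3, 6, 262]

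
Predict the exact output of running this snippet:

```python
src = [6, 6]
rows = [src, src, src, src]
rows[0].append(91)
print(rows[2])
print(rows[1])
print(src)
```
[6, 6, 91]
[6, 6, 91]
[6, 6, 91]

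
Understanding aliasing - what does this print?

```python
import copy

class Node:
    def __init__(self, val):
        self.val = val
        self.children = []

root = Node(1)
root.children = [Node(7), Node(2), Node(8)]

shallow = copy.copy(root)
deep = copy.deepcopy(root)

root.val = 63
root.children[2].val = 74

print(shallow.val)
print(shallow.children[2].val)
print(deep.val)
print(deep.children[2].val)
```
1
74
1
8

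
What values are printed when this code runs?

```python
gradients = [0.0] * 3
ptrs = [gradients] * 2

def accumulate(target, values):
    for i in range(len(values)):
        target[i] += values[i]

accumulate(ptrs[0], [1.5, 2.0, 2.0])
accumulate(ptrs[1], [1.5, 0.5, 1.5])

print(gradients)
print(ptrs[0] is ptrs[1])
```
[3.0, 2.5, 3.5]
True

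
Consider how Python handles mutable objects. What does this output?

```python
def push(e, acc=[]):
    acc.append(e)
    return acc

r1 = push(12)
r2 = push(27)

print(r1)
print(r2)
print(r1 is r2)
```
[12, 27]
[12, 27]
True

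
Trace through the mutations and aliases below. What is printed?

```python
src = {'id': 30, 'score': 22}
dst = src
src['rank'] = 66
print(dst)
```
{'id': 30, 'score': 22, 'rank': 66}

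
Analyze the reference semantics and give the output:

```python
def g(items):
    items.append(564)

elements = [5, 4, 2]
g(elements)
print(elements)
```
[5, 4, 2, 564]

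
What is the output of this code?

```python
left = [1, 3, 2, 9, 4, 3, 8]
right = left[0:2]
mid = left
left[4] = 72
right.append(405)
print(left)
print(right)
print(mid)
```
[1, 3, 2, 9, 72, 3, 8]
[1, 3, 405]
[1, 3, 2, 9, 72, 3, 8]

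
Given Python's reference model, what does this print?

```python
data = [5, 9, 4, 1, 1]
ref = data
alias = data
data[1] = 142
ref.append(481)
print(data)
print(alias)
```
[5, 142, 4, 1, 1, 481]
[5, 142, 4, 1, 1, 481]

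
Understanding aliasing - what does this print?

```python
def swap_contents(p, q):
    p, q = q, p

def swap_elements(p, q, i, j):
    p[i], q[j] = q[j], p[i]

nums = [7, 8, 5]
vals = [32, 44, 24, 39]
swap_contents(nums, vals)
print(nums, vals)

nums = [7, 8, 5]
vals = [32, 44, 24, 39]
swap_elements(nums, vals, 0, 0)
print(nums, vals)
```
[7, 8, 5] [32, 44, 24, 39]
[32, 8, 5] [7, 44, 24, 39]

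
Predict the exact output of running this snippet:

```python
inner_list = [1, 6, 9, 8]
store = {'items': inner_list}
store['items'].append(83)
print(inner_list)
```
[1, 6, 9, 8, 83]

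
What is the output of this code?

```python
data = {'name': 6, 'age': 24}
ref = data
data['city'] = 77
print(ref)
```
{'name': 6, 'age': 24, 'city': 77}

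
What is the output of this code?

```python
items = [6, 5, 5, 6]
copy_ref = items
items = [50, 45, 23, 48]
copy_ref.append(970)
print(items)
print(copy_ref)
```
[50, 45, 23, 48]
[6, 5, 5, 6, 970]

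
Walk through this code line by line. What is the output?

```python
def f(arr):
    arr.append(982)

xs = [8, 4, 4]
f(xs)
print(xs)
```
[8, 4, 4, 982]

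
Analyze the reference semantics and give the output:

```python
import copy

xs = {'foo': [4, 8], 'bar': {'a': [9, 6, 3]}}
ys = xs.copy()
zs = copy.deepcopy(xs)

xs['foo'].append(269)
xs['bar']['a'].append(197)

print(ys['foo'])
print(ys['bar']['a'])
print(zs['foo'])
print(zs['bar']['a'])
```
[4, 8, 269]
[9, 6, 3, 197]
[4, 8]
[9, 6, 3]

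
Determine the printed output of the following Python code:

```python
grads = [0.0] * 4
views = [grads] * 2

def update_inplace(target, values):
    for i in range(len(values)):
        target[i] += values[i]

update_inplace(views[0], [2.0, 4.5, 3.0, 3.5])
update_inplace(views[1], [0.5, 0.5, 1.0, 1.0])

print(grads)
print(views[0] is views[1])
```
[2.5, 5.0, 4.0, 4.5]
True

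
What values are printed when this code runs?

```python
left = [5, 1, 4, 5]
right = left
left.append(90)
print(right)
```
[5, 1, 4, 5, 90]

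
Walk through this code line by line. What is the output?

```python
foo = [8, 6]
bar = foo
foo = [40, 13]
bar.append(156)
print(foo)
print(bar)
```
[40, 13]
[8, 6, 156]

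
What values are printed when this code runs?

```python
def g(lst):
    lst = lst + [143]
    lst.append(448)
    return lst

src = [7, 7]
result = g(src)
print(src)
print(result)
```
[7, 7]
[7, 7, 143, 448]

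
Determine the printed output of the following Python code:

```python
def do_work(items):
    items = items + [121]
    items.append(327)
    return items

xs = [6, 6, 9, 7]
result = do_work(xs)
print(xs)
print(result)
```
[6, 6, 9, 7]
[6, 6, 9, 7, 121, 327]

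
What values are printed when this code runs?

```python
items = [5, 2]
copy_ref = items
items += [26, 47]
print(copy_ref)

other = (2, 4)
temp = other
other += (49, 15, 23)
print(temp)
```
[5, 2, 26, 47]
(2, 4)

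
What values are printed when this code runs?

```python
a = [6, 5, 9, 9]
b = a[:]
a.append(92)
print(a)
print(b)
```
[6, 5, 9, 9, 92]
[6, 5, 9, 9]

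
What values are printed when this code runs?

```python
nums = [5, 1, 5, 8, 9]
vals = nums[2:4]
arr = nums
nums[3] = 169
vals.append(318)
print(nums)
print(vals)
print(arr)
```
[5, 1, 5, 169, 9]
[5, 8, 318]
[5, 1, 5, 169, 9]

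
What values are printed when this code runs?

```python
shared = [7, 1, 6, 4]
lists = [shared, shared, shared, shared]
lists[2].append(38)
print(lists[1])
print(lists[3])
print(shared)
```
[7, 1, 6, 4, 38]
[7, 1, 6, 4, 38]
[7, 1, 6, 4, 38]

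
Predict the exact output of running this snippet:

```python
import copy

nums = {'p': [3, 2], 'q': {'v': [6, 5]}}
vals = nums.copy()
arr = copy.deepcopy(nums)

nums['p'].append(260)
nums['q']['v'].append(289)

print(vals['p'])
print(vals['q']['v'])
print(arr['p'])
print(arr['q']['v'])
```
[3, 2, 260]
[6, 5, 289]
[3, 2]
[6, 5]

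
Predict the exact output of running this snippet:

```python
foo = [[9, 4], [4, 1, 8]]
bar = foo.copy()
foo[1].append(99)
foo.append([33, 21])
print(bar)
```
[[9, 4], [4, 1, 8, 99]]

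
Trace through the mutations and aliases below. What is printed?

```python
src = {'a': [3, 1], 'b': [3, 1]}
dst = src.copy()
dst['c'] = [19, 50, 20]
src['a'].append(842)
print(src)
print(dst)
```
{'a': [3, 1, 842], 'b': [3, 1]}
{'a': [3, 1, 842], 'b': [3, 1], 'c': [19, 50, 20]}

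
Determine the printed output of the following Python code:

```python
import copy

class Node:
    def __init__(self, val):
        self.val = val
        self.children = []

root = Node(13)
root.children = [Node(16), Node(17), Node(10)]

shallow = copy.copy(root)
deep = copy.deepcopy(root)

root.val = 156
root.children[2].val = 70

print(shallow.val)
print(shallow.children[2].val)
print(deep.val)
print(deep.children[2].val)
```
13
70
13
10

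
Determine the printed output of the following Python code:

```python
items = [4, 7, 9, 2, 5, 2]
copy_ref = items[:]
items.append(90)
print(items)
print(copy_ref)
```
[4, 7, 9, 2, 5, 2, 90]
[4, 7, 9, 2, 5, 2]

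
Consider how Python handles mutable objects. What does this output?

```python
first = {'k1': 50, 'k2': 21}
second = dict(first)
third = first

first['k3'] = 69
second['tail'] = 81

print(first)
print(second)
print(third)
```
{'k1': 50, 'k2': 21, 'k3': 69}
{'k1': 50, 'k2': 21, 'tail': 81}
{'k1': 50, 'k2': 21, 'k3': 69}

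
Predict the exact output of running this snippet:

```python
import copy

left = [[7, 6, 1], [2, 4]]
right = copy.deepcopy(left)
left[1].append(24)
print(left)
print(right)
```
[[7, 6, 1], [2, 4, 24]]
[[7, 6, 1], [2, 4]]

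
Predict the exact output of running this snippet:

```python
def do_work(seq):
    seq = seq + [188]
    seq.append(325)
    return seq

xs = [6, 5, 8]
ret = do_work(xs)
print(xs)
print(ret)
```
[6, 5, 8]
[6, 5, 8, 188, 325]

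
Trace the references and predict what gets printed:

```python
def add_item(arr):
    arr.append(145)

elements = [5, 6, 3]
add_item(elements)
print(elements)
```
[5, 6, 3, 145]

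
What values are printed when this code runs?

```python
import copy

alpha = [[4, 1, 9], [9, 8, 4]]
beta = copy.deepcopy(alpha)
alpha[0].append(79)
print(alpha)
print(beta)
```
[[4, 1, 9, 79], [9, 8, 4]]
[[4, 1, 9], [9, 8, 4]]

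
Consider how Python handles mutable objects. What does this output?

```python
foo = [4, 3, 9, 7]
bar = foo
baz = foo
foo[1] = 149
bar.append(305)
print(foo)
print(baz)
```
[4, 149, 9, 7, 305]
[4, 149, 9, 7, 305]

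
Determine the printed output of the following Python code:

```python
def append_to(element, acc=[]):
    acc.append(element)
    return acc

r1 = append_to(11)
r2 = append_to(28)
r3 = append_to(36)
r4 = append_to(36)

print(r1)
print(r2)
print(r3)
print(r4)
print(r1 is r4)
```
[11, 28, 36, 36]
[11, 28, 36, 36]
[11, 28, 36, 36]
[11, 28, 36, 36]
True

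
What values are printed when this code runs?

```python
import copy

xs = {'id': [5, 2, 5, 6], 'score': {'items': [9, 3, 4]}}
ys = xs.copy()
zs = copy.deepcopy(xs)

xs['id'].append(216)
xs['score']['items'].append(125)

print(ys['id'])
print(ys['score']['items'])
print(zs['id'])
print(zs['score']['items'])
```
[5, 2, 5, 6, 216]
[9, 3, 4, 125]
[5, 2, 5, 6]
[9, 3, 4]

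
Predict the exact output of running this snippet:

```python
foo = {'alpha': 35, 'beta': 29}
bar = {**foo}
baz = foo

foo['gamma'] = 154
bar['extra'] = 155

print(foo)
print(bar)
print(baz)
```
{'alpha': 35, 'beta': 29, 'gamma': 154}
{'alpha': 35, 'beta': 29, 'extra': 155}
{'alpha': 35, 'beta': 29, 'gamma': 154}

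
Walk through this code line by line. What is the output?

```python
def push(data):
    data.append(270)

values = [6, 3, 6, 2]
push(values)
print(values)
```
[6, 3, 6, 2, 270]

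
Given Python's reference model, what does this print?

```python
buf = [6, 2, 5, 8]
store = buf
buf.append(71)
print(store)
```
[6, 2, 5, 8, 71]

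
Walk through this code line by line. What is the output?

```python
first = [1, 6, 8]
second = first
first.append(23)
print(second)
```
[1, 6, 8, 23]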